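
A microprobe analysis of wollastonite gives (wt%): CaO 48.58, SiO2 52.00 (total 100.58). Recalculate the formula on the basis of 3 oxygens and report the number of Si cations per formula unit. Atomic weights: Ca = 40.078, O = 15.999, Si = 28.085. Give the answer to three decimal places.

1.000 Si apfu

48.58 wt% CaO ÷ 56.077 g/mol = 0.86631 mol, giving 0.86631 Ca and 0.86631 O.
52.00 wt% SiO2 ÷ 60.083 g/mol = 0.86547 mol, giving 0.86547 Si and 1.73094 O.
Oxygen sums to 2.59725; scaling by 3/2.59725 = 1.15507 puts the formula on 3 O.
Si: 0.86547 × 1.15507 = 1.000 atoms per formula unit.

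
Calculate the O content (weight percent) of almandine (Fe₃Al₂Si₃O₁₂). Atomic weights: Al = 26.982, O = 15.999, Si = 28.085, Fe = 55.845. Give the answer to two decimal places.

38.57 weight percent

Formula mass = 3·55.845 + 2·26.982 + 3·28.085 + 12·15.999 = 497.742 g/mol, of which 191.988 g is O.
So O makes up 191.988/497.742 = 0.3857 of the mass, i.e. 38.57%.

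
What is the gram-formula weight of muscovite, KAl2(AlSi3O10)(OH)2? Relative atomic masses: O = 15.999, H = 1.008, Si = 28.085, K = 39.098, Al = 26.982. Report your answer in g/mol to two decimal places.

398.30 g/mol

M = 1(39.098) + 3(26.982) + 3(28.085) + 12(15.999) + 2(1.008)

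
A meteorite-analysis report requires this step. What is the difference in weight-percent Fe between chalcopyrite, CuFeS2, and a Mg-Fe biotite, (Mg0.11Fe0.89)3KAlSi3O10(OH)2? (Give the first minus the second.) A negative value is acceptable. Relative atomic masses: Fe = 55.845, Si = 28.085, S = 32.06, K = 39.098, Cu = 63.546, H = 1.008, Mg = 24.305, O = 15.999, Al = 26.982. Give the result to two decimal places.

0.70 percentage points

M(CuFeS2) = 183.511 g/mol, so wt% Fe = 55.845/183.511 × 100 = 30.43%.
M((Mg0.11Fe0.89)3KAlSi3O10(OH)2) = 501.466 g/mol, so wt% Fe = 149.106/501.466 × 100 = 29.73%.
30.43 − 29.73 = 0.70 pp.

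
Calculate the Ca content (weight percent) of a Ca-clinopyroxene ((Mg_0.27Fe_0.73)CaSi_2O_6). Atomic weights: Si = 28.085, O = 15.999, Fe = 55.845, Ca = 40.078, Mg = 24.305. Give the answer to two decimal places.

16.73 weight percent

Molar mass of (Mg_0.27Fe_0.73)CaSi_2O_6: 0.27×24.305 + 0.73×55.845 + 1×40.078 + 2×28.085 + 6×15.999 = 239.571 g/mol.
Mass of Ca per formula unit: 1 × 40.078 = 40.078 g.
Weight fraction Ca = 40.078 / 239.571 = 0.1673.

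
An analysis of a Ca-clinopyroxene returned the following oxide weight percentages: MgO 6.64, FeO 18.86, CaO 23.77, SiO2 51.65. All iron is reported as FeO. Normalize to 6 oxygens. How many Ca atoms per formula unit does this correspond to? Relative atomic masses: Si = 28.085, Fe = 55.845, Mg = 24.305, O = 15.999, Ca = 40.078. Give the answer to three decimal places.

MgO (M=40.304): mol = 0.16475; Mg = 0.16475, O = 0.16475.
FeO (M=71.844): mol = 0.26251; Fe = 0.26251, O = 0.26251.
CaO (M=56.077): mol = 0.42388; Ca = 0.42388, O = 0.42388.
SiO2 (M=60.083): mol = 0.85964; Si = 0.85964, O = 1.71928.
ΣO = 2.57042; factor = 6/ΣO = 2.33425.
Ca apfu = 0.42388 × 2.33425 = 0.989.

0.989 Ca apfu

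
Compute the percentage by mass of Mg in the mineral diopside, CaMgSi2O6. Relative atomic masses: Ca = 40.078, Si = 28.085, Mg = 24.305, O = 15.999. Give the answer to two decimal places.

Molar mass of CaMgSi2O6: 1·40.078 + 1·24.305 + 2·28.085 + 6·15.999 = 216.547 g/mol.
Mass of Mg per formula unit: 1 × 24.305 = 24.305 g.
Weight fraction Mg = 24.305 / 216.547 = 0.1122.

11.22 mass %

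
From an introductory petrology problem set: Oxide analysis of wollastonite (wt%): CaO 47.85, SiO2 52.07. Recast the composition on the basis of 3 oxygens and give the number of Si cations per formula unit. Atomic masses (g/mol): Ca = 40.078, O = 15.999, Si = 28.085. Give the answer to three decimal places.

CaO (M=56.077): mol = 0.85329; Ca = 0.85329, O = 0.85329.
SiO2 (M=60.083): mol = 0.86663; Si = 0.86663, O = 1.73326.
ΣO = 2.58655; factor = 3/ΣO = 1.15985.
Si apfu = 0.86663 × 1.15985 = 1.005.

1.005 Si apfu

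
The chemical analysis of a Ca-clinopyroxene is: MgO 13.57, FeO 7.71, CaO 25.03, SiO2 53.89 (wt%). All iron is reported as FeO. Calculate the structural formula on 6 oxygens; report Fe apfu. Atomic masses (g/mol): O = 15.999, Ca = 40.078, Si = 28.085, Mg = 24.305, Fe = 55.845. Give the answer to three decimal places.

MgO: 13.57/40.304 = 0.33669 mol → 0.33669 mol Mg, 0.33669 mol O.
FeO: 7.71/71.844 = 0.10732 mol → 0.10732 mol Fe, 0.10732 mol O.
CaO: 25.03/56.077 = 0.44635 mol → 0.44635 mol Ca, 0.44635 mol O.
SiO2: 53.89/60.083 = 0.89693 mol → 0.89693 mol Si, 1.79386 mol O.
Total oxygen = 2.68422 mol. Normalization factor = 6/2.68422 = 2.23529.
Fe per 6 O = 0.10732 × 2.23529 = 0.240.

0.240 Fe apfu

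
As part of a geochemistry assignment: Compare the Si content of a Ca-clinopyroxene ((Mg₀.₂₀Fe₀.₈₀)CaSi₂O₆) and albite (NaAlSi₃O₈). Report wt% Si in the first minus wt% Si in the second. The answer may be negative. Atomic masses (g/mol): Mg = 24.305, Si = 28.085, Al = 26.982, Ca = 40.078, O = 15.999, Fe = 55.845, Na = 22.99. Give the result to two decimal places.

-8.90 percentage points

M((Mg₀.₂₀Fe₀.₈₀)CaSi₂O₆) = 241.779 g/mol, so wt% Si = 56.170/241.779 × 100 = 23.23%.
M(NaAlSi₃O₈) = 262.219 g/mol, so wt% Si = 84.255/262.219 × 100 = 32.13%.
23.23 − 32.13 = -8.90 pp.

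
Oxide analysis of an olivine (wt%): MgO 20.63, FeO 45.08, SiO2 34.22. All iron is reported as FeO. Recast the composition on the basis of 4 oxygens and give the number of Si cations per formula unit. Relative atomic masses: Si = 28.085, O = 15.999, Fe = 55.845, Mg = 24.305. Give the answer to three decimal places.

MgO (M=40.304): mol = 0.51186; Mg = 0.51186, O = 0.51186.
FeO (M=71.844): mol = 0.62747; Fe = 0.62747, O = 0.62747.
SiO2 (M=60.083): mol = 0.56955; Si = 0.56955, O = 1.13910.
ΣO = 2.27843; factor = 4/ΣO = 1.75559.
Si apfu = 0.56955 × 1.75559 = 1.000.

1.000 Si apfu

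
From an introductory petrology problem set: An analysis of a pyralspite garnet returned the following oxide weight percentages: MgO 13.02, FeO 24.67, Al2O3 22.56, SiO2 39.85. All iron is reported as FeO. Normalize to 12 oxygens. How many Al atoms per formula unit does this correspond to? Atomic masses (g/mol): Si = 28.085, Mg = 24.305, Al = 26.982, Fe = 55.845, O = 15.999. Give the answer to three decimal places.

1.999 Al apfu

13.02 wt% MgO ÷ 40.304 g/mol = 0.32304 mol, giving 0.32304 Mg and 0.32304 O.
24.67 wt% FeO ÷ 71.844 g/mol = 0.34338 mol, giving 0.34338 Fe and 0.34338 O.
22.56 wt% Al2O3 ÷ 101.961 g/mol = 0.22126 mol, giving 0.44252 Al and 0.66378 O.
39.85 wt% SiO2 ÷ 60.083 g/mol = 0.66325 mol, giving 0.66325 Si and 1.32650 O.
Oxygen sums to 2.65670; scaling by 12/2.65670 = 4.51688 puts the formula on 12 O.
Al: 0.44252 × 4.51688 = 1.999 atoms per formula unit.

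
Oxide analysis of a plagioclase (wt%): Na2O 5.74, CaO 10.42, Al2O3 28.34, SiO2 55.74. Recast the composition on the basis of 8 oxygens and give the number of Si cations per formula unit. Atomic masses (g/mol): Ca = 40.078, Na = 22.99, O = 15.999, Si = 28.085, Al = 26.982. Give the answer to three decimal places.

2.501 Si apfu

5.74 wt% Na2O ÷ 61.979 g/mol = 0.09261 mol, giving 0.18522 Na and 0.09261 O.
10.42 wt% CaO ÷ 56.077 g/mol = 0.18582 mol, giving 0.18582 Ca and 0.18582 O.
28.34 wt% Al2O3 ÷ 101.961 g/mol = 0.27795 mol, giving 0.55590 Al and 0.83385 O.
55.74 wt% SiO2 ÷ 60.083 g/mol = 0.92772 mol, giving 0.92772 Si and 1.85544 O.
Oxygen sums to 2.96772; scaling by 8/2.96772 = 2.69567 puts the formula on 8 O.
Si: 0.92772 × 2.69567 = 2.501 atoms per formula unit.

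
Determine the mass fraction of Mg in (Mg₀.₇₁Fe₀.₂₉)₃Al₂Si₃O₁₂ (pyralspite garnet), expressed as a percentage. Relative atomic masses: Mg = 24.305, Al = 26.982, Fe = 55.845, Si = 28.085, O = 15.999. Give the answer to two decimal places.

12.02 weight percent

Formula mass = 2.13×24.305 + 0.87×55.845 + 2×26.982 + 3×28.085 + 12×15.999 = 430.562 g/mol, of which 51.770 g is Mg.
So Mg makes up 51.770/430.562 = 0.1202 of the mass, i.e. 12.02%.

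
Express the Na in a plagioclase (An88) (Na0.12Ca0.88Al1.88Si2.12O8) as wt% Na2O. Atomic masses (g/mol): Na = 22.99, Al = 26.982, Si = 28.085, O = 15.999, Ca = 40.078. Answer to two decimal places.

1.35 wt%

Formula mass = 276.286 g/mol.
0.12 Na → 0.0600 mol Na2O per formula unit; M(Na2O) = 61.979, so Na2O mass = 3.719 g.
3.719/276.286 × 100 = 1.35 wt%.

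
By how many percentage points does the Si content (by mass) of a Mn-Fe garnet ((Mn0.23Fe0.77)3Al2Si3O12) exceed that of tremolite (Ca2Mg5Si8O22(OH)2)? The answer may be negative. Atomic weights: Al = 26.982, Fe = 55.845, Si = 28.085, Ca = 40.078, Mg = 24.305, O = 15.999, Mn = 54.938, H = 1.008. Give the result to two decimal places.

-10.71 percentage points

Si in (Mn0.23Fe0.77)3Al2Si3O12: molar mass 497.116 g/mol; 3×28.085 = 84.255 g → 16.95 wt%.
Si in Ca2Mg5Si8O22(OH)2: molar mass 812.353 g/mol; 8×28.085 = 224.680 g → 27.66 wt%.
Difference = 16.95 − 27.66 = -10.71 percentage points.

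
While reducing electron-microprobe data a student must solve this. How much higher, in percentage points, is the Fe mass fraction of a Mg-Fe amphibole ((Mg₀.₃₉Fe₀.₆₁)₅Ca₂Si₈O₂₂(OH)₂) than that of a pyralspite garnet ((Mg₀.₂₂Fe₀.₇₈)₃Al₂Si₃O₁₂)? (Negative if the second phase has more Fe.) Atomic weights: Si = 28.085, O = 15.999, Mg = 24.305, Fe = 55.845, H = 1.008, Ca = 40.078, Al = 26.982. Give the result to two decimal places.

M((Mg₀.₃₉Fe₀.₆₁)₅Ca₂Si₈O₂₂(OH)₂) = 908.550 g/mol, so wt% Fe = 170.327/908.550 × 100 = 18.75%.
M((Mg₀.₂₂Fe₀.₇₈)₃Al₂Si₃O₁₂) = 476.926 g/mol, so wt% Fe = 130.677/476.926 × 100 = 27.40%.
18.75 − 27.40 = -8.65 pp.

-8.65 percentage points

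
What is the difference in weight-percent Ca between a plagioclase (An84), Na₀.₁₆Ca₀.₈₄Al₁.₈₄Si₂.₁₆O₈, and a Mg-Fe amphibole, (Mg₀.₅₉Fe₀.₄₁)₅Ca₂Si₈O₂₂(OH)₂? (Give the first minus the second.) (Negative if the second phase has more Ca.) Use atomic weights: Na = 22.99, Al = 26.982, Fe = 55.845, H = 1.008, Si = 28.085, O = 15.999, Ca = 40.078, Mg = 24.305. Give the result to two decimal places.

First mineral: 33.666 g Ca in 275.646 g formula = 12.21 wt% Ca.
Second mineral: 80.156 g Ca in 877.010 g formula = 9.14 wt% Ca.
12.21% − 9.14% gives a difference of 3.07 percentage points.

3.07 percentage points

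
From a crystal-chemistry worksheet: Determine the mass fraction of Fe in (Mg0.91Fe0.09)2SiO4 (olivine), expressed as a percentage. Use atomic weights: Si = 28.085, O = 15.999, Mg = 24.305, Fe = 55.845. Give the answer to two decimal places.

6.87 wt%

M((Mg0.91Fe0.09)2SiO4) = 146.368 g/mol.
Fe contributes 0.18 × 55.845 = 10.052 g per mole.
10.052/146.368 = 0.0687 → 6.87%.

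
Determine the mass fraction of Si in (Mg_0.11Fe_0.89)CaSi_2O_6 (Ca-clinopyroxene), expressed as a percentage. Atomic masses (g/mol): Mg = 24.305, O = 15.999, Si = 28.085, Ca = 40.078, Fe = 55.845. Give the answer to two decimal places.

Molar mass of (Mg_0.11Fe_0.89)CaSi_2O_6: 0.11×24.305 + 0.89×55.845 + 1×40.078 + 2×28.085 + 6×15.999 = 244.618 g/mol.
Mass of Si per formula unit: 2 × 28.085 = 56.170 g.
Weight fraction Si = 56.170 / 244.618 = 0.2296.

22.96 wt%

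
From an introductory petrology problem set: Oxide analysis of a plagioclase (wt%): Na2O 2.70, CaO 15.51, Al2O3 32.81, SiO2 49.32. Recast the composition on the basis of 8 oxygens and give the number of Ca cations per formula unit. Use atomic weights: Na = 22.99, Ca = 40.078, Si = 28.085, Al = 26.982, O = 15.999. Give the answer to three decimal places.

Na2O (M=61.979): mol = 0.04356; Na = 0.08712, O = 0.04356.
CaO (M=56.077): mol = 0.27658; Ca = 0.27658, O = 0.27658.
Al2O3 (M=101.961): mol = 0.32179; Al = 0.64358, O = 0.96537.
SiO2 (M=60.083): mol = 0.82086; Si = 0.82086, O = 1.64172.
ΣO = 2.92723; factor = 8/ΣO = 2.73296.
Ca apfu = 0.27658 × 2.73296 = 0.756.

0.756 Ca apfu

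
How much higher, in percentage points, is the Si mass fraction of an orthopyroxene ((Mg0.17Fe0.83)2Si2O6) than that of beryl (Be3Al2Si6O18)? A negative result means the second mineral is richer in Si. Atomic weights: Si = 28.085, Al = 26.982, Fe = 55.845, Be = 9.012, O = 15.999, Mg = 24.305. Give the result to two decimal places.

-9.16 percentage points

M((Mg0.17Fe0.83)2Si2O6) = 253.130 g/mol, so wt% Si = 56.170/253.130 × 100 = 22.19%.
M(Be3Al2Si6O18) = 537.492 g/mol, so wt% Si = 168.510/537.492 × 100 = 31.35%.
22.19 − 31.35 = -9.16 pp.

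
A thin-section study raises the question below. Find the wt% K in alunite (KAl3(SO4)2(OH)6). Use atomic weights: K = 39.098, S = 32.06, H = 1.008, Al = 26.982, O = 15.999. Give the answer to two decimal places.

Molar mass of KAl3(SO4)2(OH)6: 1×39.098 + 3×26.982 + 2×32.06 + 14×15.999 + 6×1.008 = 414.198 g/mol.
Mass of K per formula unit: 1 × 39.098 = 39.098 g.
Weight fraction K = 39.098 / 414.198 = 0.0944.

9.44 weight percent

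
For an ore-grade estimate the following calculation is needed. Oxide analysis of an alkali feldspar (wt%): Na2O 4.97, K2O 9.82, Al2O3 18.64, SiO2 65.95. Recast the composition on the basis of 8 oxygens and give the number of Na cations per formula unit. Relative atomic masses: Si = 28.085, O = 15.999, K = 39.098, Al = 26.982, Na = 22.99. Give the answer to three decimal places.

0.438 Na apfu

Na2O: 4.97/61.979 = 0.08019 mol → 0.16038 mol Na, 0.08019 mol O.
K2O: 9.82/94.195 = 0.10425 mol → 0.20850 mol K, 0.10425 mol O.
Al2O3: 18.64/101.961 = 0.18281 mol → 0.36562 mol Al, 0.54843 mol O.
SiO2: 65.95/60.083 = 1.09765 mol → 1.09765 mol Si, 2.19530 mol O.
Total oxygen = 2.92817 mol. Normalization factor = 8/2.92817 = 2.73208.
Na per 8 O = 0.16038 × 2.73208 = 0.438.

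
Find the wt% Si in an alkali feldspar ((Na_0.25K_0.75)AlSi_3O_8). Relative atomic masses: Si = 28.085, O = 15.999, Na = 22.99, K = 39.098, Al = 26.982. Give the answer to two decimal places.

Formula mass = 0.25×22.99 + 0.75×39.098 + 1×26.982 + 3×28.085 + 8×15.999 = 274.300 g/mol, of which 84.255 g is Si.
So Si makes up 84.255/274.300 = 0.3072 of the mass, i.e. 30.72%.

30.72 weight percent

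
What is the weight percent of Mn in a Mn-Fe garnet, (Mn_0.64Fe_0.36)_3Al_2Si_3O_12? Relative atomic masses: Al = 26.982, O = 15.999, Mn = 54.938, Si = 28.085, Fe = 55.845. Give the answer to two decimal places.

21.27 weight percent

M((Mn_0.64Fe_0.36)_3Al_2Si_3O_12) = 496.001 g/mol.
Mn contributes 1.92 × 54.938 = 105.481 g per mole.
105.481/496.001 = 0.2127 → 21.27%.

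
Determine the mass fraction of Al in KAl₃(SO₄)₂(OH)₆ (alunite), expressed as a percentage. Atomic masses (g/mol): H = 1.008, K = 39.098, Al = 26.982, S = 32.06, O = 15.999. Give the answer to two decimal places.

M(KAl₃(SO₄)₂(OH)₆) = 414.198 g/mol.
Al contributes 3 × 26.982 = 80.946 g per mole.
80.946/414.198 = 0.1954 → 19.54%.

19.54 weight percent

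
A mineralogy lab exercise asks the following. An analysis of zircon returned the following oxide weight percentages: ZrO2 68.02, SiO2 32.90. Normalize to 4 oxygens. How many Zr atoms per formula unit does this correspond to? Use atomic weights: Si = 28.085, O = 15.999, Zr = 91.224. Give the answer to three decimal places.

1.004 Zr apfu

68.02 wt% ZrO2 ÷ 123.222 g/mol = 0.55201 mol, giving 0.55201 Zr and 1.10402 O.
32.90 wt% SiO2 ÷ 60.083 g/mol = 0.54758 mol, giving 0.54758 Si and 1.09516 O.
Oxygen sums to 2.19918; scaling by 4/2.19918 = 1.81886 puts the formula on 4 O.
Zr: 0.55201 × 1.81886 = 1.004 atoms per formula unit.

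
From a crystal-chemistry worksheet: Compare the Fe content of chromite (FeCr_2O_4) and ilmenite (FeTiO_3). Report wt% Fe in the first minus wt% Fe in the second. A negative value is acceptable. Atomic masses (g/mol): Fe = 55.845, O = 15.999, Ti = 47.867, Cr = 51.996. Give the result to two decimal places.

-11.86 percentage points

M(FeCr_2O_4) = 223.833 g/mol, so wt% Fe = 55.845/223.833 × 100 = 24.95%.
M(FeTiO_3) = 151.709 g/mol, so wt% Fe = 55.845/151.709 × 100 = 36.81%.
24.95 − 36.81 = -11.86 pp.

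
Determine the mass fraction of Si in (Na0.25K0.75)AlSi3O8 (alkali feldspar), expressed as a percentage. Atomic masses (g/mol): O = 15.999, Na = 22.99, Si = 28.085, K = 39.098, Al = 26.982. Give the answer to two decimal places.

30.72 wt%

M((Na0.25K0.75)AlSi3O8) = 274.300 g/mol.
Si contributes 3 × 28.085 = 84.255 g per mole.
84.255/274.300 = 0.3072 → 30.72%.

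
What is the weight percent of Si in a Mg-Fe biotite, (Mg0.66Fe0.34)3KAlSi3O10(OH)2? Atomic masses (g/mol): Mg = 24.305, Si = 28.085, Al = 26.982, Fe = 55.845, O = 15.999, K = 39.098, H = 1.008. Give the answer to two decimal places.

18.75 wt%

Formula mass = 1.98*24.305 + 1.02*55.845 + 1*39.098 + 1*26.982 + 3*28.085 + 12*15.999 + 2*1.008 = 449.425 g/mol, of which 84.255 g is Si.
So Si makes up 84.255/449.425 = 0.1875 of the mass, i.e. 18.75%.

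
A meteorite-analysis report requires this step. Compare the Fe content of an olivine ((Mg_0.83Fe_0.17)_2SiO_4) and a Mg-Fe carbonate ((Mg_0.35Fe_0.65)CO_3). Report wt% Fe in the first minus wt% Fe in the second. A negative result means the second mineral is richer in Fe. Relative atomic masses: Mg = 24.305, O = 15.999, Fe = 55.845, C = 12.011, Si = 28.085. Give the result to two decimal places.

-22.09 percentage points

M((Mg_0.83Fe_0.17)_2SiO_4) = 151.415 g/mol, so wt% Fe = 18.987/151.415 × 100 = 12.54%.
M((Mg_0.35Fe_0.65)CO_3) = 104.814 g/mol, so wt% Fe = 36.299/104.814 × 100 = 34.63%.
12.54 − 34.63 = -22.09 pp.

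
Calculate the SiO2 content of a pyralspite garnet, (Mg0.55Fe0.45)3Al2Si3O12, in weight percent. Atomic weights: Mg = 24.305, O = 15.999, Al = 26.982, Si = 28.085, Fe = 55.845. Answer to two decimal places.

M((Mg0.55Fe0.45)3Al2Si3O12) = 445.701 g/mol; M(SiO2) = 60.083 g/mol.
Moles SiO2 per formula unit = 3 Si ÷ 1 = 3.0000.
SiO2 fraction = (3.0000 × 60.083) / 445.701 = 180.249/445.701 = 0.4044.

40.44 wt%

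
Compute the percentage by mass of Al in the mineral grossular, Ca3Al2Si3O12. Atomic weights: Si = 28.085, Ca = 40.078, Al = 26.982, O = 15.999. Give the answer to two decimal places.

Formula mass = 3*40.078 + 2*26.982 + 3*28.085 + 12*15.999 = 450.441 g/mol, of which 53.964 g is Al.
So Al makes up 53.964/450.441 = 0.1198 of the mass, i.e. 11.98%.

11.98 mass %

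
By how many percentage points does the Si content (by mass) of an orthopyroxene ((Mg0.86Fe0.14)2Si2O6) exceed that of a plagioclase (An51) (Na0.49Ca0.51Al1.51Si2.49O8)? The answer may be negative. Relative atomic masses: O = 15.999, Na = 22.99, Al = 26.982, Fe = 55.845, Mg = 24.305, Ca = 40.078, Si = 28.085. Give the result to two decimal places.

M((Mg0.86Fe0.14)2Si2O6) = 209.605 g/mol, so wt% Si = 56.170/209.605 × 100 = 26.80%.
M(Na0.49Ca0.51Al1.51Si2.49O8) = 270.371 g/mol, so wt% Si = 69.932/270.371 × 100 = 25.87%.
26.80 − 25.87 = 0.93 pp.

0.93 percentage points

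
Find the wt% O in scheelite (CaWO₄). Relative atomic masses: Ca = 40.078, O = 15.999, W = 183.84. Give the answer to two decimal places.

Formula mass = 1×40.078 + 1×183.84 + 4×15.999 = 287.914 g/mol, of which 63.996 g is O.
So O makes up 63.996/287.914 = 0.2223 of the mass, i.e. 22.23%.

22.23 weight percent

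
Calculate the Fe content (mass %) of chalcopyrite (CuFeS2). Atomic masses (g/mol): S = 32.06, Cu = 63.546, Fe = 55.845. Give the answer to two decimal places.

30.43 mass %

M(CuFeS2) = 183.511 g/mol.
Fe contributes 1 × 55.845 = 55.845 g per mole.
55.845/183.511 = 0.3043 → 30.43%.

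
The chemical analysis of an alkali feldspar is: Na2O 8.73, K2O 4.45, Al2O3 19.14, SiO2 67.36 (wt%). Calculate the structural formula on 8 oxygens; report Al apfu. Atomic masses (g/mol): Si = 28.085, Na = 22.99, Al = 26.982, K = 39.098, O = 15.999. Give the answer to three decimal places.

Na2O: 8.73/61.979 = 0.14085 mol → 0.28170 mol Na, 0.14085 mol O.
K2O: 4.45/94.195 = 0.04724 mol → 0.09448 mol K, 0.04724 mol O.
Al2O3: 19.14/101.961 = 0.18772 mol → 0.37544 mol Al, 0.56316 mol O.
SiO2: 67.36/60.083 = 1.12112 mol → 1.12112 mol Si, 2.24224 mol O.
Total oxygen = 2.99349 mol. Normalization factor = 8/2.99349 = 2.67247.
Al per 8 O = 0.37544 × 2.67247 = 1.003.

1.003 Al apfu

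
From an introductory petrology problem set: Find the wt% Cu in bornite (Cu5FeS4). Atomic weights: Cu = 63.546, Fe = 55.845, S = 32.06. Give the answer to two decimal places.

63.32 wt%

Formula mass = 5·63.546 + 1·55.845 + 4·32.06 = 501.815 g/mol, of which 317.730 g is Cu.
So Cu makes up 317.730/501.815 = 0.6332 of the mass, i.e. 63.32%.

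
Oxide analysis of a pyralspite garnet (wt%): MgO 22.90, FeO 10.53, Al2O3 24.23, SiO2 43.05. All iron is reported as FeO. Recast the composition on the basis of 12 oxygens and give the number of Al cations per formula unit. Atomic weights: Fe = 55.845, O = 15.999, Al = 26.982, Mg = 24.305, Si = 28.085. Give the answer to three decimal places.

1.994 Al apfu

MgO: 22.90/40.304 = 0.56818 mol → 0.56818 mol Mg, 0.56818 mol O.
FeO: 10.53/71.844 = 0.14657 mol → 0.14657 mol Fe, 0.14657 mol O.
Al2O3: 24.23/101.961 = 0.23764 mol → 0.47528 mol Al, 0.71292 mol O.
SiO2: 43.05/60.083 = 0.71651 mol → 0.71651 mol Si, 1.43302 mol O.
Total oxygen = 2.86069 mol. Normalization factor = 12/2.86069 = 4.19479.
Al per 12 O = 0.47528 × 4.19479 = 1.994.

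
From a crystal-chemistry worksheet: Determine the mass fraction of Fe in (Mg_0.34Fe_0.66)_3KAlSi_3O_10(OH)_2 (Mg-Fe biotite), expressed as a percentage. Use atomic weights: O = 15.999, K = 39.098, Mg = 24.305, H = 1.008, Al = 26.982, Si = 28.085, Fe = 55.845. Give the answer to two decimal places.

Molar mass of (Mg_0.34Fe_0.66)_3KAlSi_3O_10(OH)_2: 1.02*24.305 + 1.98*55.845 + 1*39.098 + 1*26.982 + 3*28.085 + 12*15.999 + 2*1.008 = 479.703 g/mol.
Mass of Fe per formula unit: 1.98 × 55.845 = 110.573 g.
Weight fraction Fe = 110.573 / 479.703 = 0.2305.

23.05 weight percent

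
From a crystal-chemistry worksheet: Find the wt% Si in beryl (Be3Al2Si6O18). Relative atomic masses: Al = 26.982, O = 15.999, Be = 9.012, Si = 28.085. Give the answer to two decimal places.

Molar mass of Be3Al2Si6O18: 3*9.012 + 2*26.982 + 6*28.085 + 18*15.999 = 537.492 g/mol.
Mass of Si per formula unit: 6 × 28.085 = 168.510 g.
Weight fraction Si = 168.510 / 537.492 = 0.3135.

31.35 mass %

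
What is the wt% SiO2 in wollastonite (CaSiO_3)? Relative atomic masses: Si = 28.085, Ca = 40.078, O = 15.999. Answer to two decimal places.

Formula mass = 116.160 g/mol.
1 Si → 1.0000 mol SiO2 per formula unit; M(SiO2) = 60.083, so SiO2 mass = 60.083 g.
60.083/116.160 × 100 = 51.72 wt%.

51.72 wt%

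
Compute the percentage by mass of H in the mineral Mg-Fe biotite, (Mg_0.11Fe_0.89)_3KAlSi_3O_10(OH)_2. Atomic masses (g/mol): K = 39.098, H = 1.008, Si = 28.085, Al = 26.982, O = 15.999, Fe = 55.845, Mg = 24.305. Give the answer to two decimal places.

Molar mass of (Mg_0.11Fe_0.89)_3KAlSi_3O_10(OH)_2: 0.33*24.305 + 2.67*55.845 + 1*39.098 + 1*26.982 + 3*28.085 + 12*15.999 + 2*1.008 = 501.466 g/mol.
Mass of H per formula unit: 2 × 1.008 = 2.016 g.
Weight fraction H = 2.016 / 501.466 = 0.0040.

0.40 weight percent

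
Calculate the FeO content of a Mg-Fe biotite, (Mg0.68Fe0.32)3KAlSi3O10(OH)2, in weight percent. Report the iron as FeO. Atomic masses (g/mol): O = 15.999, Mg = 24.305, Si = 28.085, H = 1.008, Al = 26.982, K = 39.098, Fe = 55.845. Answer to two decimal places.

15.41 wt%

Molar mass of (Mg0.68Fe0.32)3KAlSi3O10(OH)2 = 2.04·24.305 + 0.96·55.845 + 1·39.098 + 1·26.982 + 3·28.085 + 12·15.999 + 2·1.008 = 447.532 g/mol.
Each formula unit contains 0.96 Fe, equivalent to 0.96/1 = 0.9600 mol FeO.
M(FeO) = 1×55.845 + 1×15.999 = 71.844 g/mol.
Mass of FeO per formula unit = 0.9600 × 71.844 = 68.970 g.
FeO wt% = 68.970 / 447.532 × 100 = 15.41%.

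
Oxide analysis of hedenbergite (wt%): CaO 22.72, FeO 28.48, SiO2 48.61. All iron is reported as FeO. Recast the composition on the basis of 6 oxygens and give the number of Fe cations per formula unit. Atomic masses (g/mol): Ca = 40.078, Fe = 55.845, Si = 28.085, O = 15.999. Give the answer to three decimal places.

CaO: 22.72/56.077 = 0.40516 mol → 0.40516 mol Ca, 0.40516 mol O.
FeO: 28.48/71.844 = 0.39641 mol → 0.39641 mol Fe, 0.39641 mol O.
SiO2: 48.61/60.083 = 0.80905 mol → 0.80905 mol Si, 1.61810 mol O.
Total oxygen = 2.41967 mol. Normalization factor = 6/2.41967 = 2.47968.
Fe per 6 O = 0.39641 × 2.47968 = 0.983.

0.983 Fe apfu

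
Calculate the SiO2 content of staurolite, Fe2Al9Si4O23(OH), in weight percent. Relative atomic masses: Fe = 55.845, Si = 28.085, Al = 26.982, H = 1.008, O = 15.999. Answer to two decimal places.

Formula mass = 851.852 g/mol.
4 Si → 4.0000 mol SiO2 per formula unit; M(SiO2) = 60.083, so SiO2 mass = 240.332 g.
240.332/851.852 × 100 = 28.21 wt%.

28.21 wt%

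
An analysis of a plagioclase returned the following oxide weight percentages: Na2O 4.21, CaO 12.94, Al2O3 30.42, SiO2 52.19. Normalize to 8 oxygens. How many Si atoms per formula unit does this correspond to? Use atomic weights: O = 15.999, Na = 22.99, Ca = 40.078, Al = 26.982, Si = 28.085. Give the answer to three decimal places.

4.21 wt% Na2O ÷ 61.979 g/mol = 0.06793 mol, giving 0.13586 Na and 0.06793 O.
12.94 wt% CaO ÷ 56.077 g/mol = 0.23075 mol, giving 0.23075 Ca and 0.23075 O.
30.42 wt% Al2O3 ÷ 101.961 g/mol = 0.29835 mol, giving 0.59670 Al and 0.89505 O.
52.19 wt% SiO2 ÷ 60.083 g/mol = 0.86863 mol, giving 0.86863 Si and 1.73726 O.
Oxygen sums to 2.93099; scaling by 8/2.93099 = 2.72945 puts the formula on 8 O.
Si: 0.86863 × 2.72945 = 2.371 atoms per formula unit.

2.371 Si apfu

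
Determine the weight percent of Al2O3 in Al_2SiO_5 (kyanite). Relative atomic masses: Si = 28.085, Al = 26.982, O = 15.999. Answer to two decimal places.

62.92 wt%

Molar mass of Al_2SiO_5 = 2×26.982 + 1×28.085 + 5×15.999 = 162.044 g/mol.
Each formula unit contains 2 Al, equivalent to 2/2 = 1.0000 mol Al2O3.
M(Al2O3) = 2×26.982 + 3×15.999 = 101.961 g/mol.
Mass of Al2O3 per formula unit = 1.0000 × 101.961 = 101.961 g.
Al2O3 wt% = 101.961 / 162.044 × 100 = 62.92%.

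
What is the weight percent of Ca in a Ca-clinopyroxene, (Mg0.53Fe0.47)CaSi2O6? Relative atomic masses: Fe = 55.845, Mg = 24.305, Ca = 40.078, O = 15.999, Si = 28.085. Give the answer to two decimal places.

Molar mass of (Mg0.53Fe0.47)CaSi2O6: 0.53*24.305 + 0.47*55.845 + 1*40.078 + 2*28.085 + 6*15.999 = 231.371 g/mol.
Mass of Ca per formula unit: 1 × 40.078 = 40.078 g.
Weight fraction Ca = 40.078 / 231.371 = 0.1732.

17.32 wt%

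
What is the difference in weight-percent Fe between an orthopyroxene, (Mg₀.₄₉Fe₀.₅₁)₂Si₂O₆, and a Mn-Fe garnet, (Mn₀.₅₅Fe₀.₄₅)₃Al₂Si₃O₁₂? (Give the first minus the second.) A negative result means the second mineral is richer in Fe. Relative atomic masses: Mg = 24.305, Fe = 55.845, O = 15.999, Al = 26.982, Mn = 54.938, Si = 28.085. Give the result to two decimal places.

9.26 percentage points

M((Mg₀.₄₉Fe₀.₅₁)₂Si₂O₆) = 232.945 g/mol, so wt% Fe = 56.962/232.945 × 100 = 24.45%.
M((Mn₀.₅₅Fe₀.₄₅)₃Al₂Si₃O₁₂) = 496.245 g/mol, so wt% Fe = 75.391/496.245 × 100 = 15.19%.
24.45 − 15.19 = 9.26 pp.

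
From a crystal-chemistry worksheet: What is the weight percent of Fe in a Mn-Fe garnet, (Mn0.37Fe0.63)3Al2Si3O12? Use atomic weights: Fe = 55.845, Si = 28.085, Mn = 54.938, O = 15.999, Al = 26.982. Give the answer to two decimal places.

Molar mass of (Mn0.37Fe0.63)3Al2Si3O12: 1.11*54.938 + 1.89*55.845 + 2*26.982 + 3*28.085 + 12*15.999 = 496.735 g/mol.
Mass of Fe per formula unit: 1.89 × 55.845 = 105.547 g.
Weight fraction Fe = 105.547 / 496.735 = 0.2125.

21.25 weight percent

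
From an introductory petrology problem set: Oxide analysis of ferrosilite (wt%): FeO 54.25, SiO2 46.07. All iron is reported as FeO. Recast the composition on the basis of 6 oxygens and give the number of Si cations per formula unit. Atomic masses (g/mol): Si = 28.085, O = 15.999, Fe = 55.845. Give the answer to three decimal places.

FeO (M=71.844): mol = 0.75511; Fe = 0.75511, O = 0.75511.
SiO2 (M=60.083): mol = 0.76677; Si = 0.76677, O = 1.53354.
ΣO = 2.28865; factor = 6/ΣO = 2.62163.
Si apfu = 0.76677 × 2.62163 = 2.010.

2.010 Si apfu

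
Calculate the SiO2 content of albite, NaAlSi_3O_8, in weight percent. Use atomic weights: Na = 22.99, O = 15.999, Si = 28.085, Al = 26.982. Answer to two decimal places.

Molar mass of NaAlSi_3O_8 = 1*22.99 + 1*26.982 + 3*28.085 + 8*15.999 = 262.219 g/mol.
Each formula unit contains 3 Si, equivalent to 3/1 = 3.0000 mol SiO2.
M(SiO2) = 1×28.085 + 2×15.999 = 60.083 g/mol.
Mass of SiO2 per formula unit = 3.0000 × 60.083 = 180.249 g.
SiO2 wt% = 180.249 / 262.219 × 100 = 68.74%.

68.74 wt%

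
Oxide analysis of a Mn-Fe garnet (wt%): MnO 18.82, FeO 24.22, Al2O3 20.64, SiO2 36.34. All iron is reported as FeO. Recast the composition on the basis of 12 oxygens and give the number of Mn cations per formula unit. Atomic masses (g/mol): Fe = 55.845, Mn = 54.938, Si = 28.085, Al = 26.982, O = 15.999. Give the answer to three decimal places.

1.316 Mn apfu

MnO (M=70.937): mol = 0.26531; Mn = 0.26531, O = 0.26531.
FeO (M=71.844): mol = 0.33712; Fe = 0.33712, O = 0.33712.
Al2O3 (M=101.961): mol = 0.20243; Al = 0.40486, O = 0.60729.
SiO2 (M=60.083): mol = 0.60483; Si = 0.60483, O = 1.20966.
ΣO = 2.41938; factor = 12/ΣO = 4.95995.
Mn apfu = 0.26531 × 4.95995 = 1.316.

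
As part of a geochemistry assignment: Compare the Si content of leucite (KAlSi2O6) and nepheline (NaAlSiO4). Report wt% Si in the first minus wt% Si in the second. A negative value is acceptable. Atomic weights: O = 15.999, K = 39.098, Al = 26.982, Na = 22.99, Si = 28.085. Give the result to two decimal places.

5.97 percentage points

Si in KAlSi2O6: molar mass 218.244 g/mol; 2×28.085 = 56.170 g → 25.74 wt%.
Si in NaAlSiO4: molar mass 142.053 g/mol; 1×28.085 = 28.085 g → 19.77 wt%.
Difference = 25.74 − 19.77 = 5.97 percentage points.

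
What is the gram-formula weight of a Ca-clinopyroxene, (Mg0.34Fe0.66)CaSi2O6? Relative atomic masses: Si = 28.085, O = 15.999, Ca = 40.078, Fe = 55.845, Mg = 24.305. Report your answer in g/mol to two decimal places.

237.36 g/mol

M = 0.34*24.305 + 0.66*55.845 + 1*40.078 + 2*28.085 + 6*15.999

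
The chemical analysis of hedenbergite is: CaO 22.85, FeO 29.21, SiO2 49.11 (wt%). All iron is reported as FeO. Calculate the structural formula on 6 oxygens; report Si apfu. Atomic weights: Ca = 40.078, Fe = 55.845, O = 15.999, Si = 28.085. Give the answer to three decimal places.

2.003 Si apfu

CaO: 22.85/56.077 = 0.40748 mol → 0.40748 mol Ca, 0.40748 mol O.
FeO: 29.21/71.844 = 0.40658 mol → 0.40658 mol Fe, 0.40658 mol O.
SiO2: 49.11/60.083 = 0.81737 mol → 0.81737 mol Si, 1.63474 mol O.
Total oxygen = 2.44880 mol. Normalization factor = 6/2.44880 = 2.45018.
Si per 6 O = 0.81737 × 2.45018 = 2.003.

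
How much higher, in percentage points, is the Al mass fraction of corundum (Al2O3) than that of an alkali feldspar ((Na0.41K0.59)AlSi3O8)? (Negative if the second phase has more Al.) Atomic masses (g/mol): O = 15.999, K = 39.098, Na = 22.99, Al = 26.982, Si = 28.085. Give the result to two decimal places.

43.00 percentage points

M(Al2O3) = 101.961 g/mol, so wt% Al = 53.964/101.961 × 100 = 52.93%.
M((Na0.41K0.59)AlSi3O8) = 271.723 g/mol, so wt% Al = 26.982/271.723 × 100 = 9.93%.
52.93 − 9.93 = 43.00 pp.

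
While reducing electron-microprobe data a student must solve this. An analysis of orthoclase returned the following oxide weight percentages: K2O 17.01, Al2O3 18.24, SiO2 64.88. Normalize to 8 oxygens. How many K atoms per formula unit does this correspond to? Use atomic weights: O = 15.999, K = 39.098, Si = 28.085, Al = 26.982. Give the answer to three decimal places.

K2O (M=94.195): mol = 0.18058; K = 0.36116, O = 0.18058.
Al2O3 (M=101.961): mol = 0.17889; Al = 0.35778, O = 0.53667.
SiO2 (M=60.083): mol = 1.07984; Si = 1.07984, O = 2.15968.
ΣO = 2.87693; factor = 8/ΣO = 2.78074.
K apfu = 0.36116 × 2.78074 = 1.004.

1.004 K apfu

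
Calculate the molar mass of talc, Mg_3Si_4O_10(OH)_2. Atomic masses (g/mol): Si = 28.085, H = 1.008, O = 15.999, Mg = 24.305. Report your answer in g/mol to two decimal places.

The formula mass is the sum 3·24.305 + 4·28.085 + 12·15.999 + 2·1.008.

379.26 g/mol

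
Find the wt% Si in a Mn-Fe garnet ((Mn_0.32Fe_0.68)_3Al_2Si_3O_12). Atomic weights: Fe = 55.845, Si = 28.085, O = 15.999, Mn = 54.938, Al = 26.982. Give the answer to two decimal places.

Formula mass = 0.96·54.938 + 2.04·55.845 + 2·26.982 + 3·28.085 + 12·15.999 = 496.871 g/mol, of which 84.255 g is Si.
So Si makes up 84.255/496.871 = 0.1696 of the mass, i.e. 16.96%.

16.96 wt%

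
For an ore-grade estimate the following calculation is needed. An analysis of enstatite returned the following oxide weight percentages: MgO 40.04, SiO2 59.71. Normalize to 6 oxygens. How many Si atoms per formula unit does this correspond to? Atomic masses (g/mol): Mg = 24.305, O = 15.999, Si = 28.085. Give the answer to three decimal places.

2.000 Si apfu

MgO (M=40.304): mol = 0.99345; Mg = 0.99345, O = 0.99345.
SiO2 (M=60.083): mol = 0.99379; Si = 0.99379, O = 1.98758.
ΣO = 2.98103; factor = 6/ΣO = 2.01273.
Si apfu = 0.99379 × 2.01273 = 2.000.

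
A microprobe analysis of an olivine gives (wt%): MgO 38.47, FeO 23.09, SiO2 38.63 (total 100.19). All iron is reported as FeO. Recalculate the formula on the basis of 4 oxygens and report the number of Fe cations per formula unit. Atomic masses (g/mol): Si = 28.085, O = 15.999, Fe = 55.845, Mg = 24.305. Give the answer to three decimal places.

0.502 Fe apfu

MgO (M=40.304): mol = 0.95450; Mg = 0.95450, O = 0.95450.
FeO (M=71.844): mol = 0.32139; Fe = 0.32139, O = 0.32139.
SiO2 (M=60.083): mol = 0.64294; Si = 0.64294, O = 1.28588.
ΣO = 2.56177; factor = 4/ΣO = 1.56142.
Fe apfu = 0.32139 × 1.56142 = 0.502.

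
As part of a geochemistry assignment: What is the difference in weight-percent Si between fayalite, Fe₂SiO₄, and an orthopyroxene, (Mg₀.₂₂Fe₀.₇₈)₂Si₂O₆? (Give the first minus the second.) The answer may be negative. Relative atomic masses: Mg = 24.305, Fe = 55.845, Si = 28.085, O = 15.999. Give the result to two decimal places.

M(Fe₂SiO₄) = 203.771 g/mol, so wt% Si = 28.085/203.771 × 100 = 13.78%.
M((Mg₀.₂₂Fe₀.₇₈)₂Si₂O₆) = 249.976 g/mol, so wt% Si = 56.170/249.976 × 100 = 22.47%.
13.78 − 22.47 = -8.69 pp.

-8.69 percentage points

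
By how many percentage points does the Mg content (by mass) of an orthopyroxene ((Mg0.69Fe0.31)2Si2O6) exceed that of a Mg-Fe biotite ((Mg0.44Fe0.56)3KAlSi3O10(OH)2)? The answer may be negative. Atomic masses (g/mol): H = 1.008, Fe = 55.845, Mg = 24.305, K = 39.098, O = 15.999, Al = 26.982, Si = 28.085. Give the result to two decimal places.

M((Mg0.69Fe0.31)2Si2O6) = 220.329 g/mol, so wt% Mg = 33.541/220.329 × 100 = 15.22%.
M((Mg0.44Fe0.56)3KAlSi3O10(OH)2) = 470.241 g/mol, so wt% Mg = 32.083/470.241 × 100 = 6.82%.
15.22 − 6.82 = 8.40 pp.

8.40 percentage points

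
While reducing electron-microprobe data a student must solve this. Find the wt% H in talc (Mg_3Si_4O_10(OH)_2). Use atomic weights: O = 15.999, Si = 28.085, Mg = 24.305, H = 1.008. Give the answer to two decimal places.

Formula mass = 3*24.305 + 4*28.085 + 12*15.999 + 2*1.008 = 379.259 g/mol, of which 2.016 g is H.
So H makes up 2.016/379.259 = 0.0053 of the mass, i.e. 0.53%.

0.53 weight percent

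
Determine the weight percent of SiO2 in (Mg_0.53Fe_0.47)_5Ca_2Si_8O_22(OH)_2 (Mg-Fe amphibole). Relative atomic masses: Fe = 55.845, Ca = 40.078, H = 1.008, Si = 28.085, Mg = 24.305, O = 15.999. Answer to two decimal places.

54.22 wt%

M((Mg_0.53Fe_0.47)_5Ca_2Si_8O_22(OH)_2) = 886.472 g/mol; M(SiO2) = 60.083 g/mol.
Moles SiO2 per formula unit = 8 Si ÷ 1 = 8.0000.
SiO2 fraction = (8.0000 × 60.083) / 886.472 = 480.664/886.472 = 0.5422.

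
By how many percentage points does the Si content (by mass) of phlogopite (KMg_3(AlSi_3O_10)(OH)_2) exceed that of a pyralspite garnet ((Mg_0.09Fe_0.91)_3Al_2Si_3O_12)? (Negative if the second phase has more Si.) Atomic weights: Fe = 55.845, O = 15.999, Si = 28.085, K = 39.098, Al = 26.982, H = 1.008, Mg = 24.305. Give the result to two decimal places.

2.97 percentage points

M(KMg_3(AlSi_3O_10)(OH)_2) = 417.254 g/mol, so wt% Si = 84.255/417.254 × 100 = 20.19%.
M((Mg_0.09Fe_0.91)_3Al_2Si_3O_12) = 489.226 g/mol, so wt% Si = 84.255/489.226 × 100 = 17.22%.
20.19 − 17.22 = 2.97 pp.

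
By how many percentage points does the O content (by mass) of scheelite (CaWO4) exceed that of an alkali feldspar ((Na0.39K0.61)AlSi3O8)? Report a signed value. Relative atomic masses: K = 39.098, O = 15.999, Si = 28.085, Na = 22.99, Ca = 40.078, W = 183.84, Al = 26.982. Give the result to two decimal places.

-24.82 percentage points

First mineral: 63.996 g O in 287.914 g formula = 22.23 wt% O.
Second mineral: 127.992 g O in 272.045 g formula = 47.05 wt% O.
22.23% − 47.05% gives a difference of -24.82 percentage points.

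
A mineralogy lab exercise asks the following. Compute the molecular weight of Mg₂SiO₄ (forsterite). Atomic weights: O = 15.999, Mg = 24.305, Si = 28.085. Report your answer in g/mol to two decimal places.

140.69 g/mol

Mg: 2 × 24.305 = 48.6100
Si: 1 × 28.085 = 28.0850
O: 4 × 15.999 = 63.9960
Summing the contributions gives the formula mass.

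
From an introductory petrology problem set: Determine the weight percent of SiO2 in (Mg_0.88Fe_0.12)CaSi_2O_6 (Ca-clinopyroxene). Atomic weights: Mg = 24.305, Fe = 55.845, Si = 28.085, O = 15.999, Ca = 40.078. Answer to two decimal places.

Molar mass of (Mg_0.88Fe_0.12)CaSi_2O_6 = 0.88*24.305 + 0.12*55.845 + 1*40.078 + 2*28.085 + 6*15.999 = 220.332 g/mol.
Each formula unit contains 2 Si, equivalent to 2/1 = 2.0000 mol SiO2.
M(SiO2) = 1×28.085 + 2×15.999 = 60.083 g/mol.
Mass of SiO2 per formula unit = 2.0000 × 60.083 = 120.166 g.
SiO2 wt% = 120.166 / 220.332 × 100 = 54.54%.

54.54 wt%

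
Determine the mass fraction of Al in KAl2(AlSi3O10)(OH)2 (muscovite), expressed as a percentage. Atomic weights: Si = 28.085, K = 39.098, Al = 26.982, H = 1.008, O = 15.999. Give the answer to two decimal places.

20.32 mass %

Molar mass of KAl2(AlSi3O10)(OH)2: 1·39.098 + 3·26.982 + 3·28.085 + 12·15.999 + 2·1.008 = 398.303 g/mol.
Mass of Al per formula unit: 3 × 26.982 = 80.946 g.
Weight fraction Al = 80.946 / 398.303 = 0.2032.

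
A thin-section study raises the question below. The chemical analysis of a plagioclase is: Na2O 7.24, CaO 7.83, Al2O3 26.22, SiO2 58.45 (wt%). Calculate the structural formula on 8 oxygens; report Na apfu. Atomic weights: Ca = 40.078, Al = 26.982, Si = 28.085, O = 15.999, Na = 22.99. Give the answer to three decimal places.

0.629 Na apfu

Na2O (M=61.979): mol = 0.11681; Na = 0.23362, O = 0.11681.
CaO (M=56.077): mol = 0.13963; Ca = 0.13963, O = 0.13963.
Al2O3 (M=101.961): mol = 0.25716; Al = 0.51432, O = 0.77148.
SiO2 (M=60.083): mol = 0.97282; Si = 0.97282, O = 1.94564.
ΣO = 2.97356; factor = 8/ΣO = 2.69038.
Na apfu = 0.23362 × 2.69038 = 0.629.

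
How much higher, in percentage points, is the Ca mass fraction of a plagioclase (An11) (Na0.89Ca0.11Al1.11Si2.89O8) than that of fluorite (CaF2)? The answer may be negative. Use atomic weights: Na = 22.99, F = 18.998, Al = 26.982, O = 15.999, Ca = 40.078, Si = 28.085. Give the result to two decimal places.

-49.66 percentage points

Ca in Na0.89Ca0.11Al1.11Si2.89O8: molar mass 263.977 g/mol; 0.11×40.078 = 4.409 g → 1.67 wt%.
Ca in CaF2: molar mass 78.074 g/mol; 1×40.078 = 40.078 g → 51.33 wt%.
Difference = 1.67 − 51.33 = -49.66 percentage points.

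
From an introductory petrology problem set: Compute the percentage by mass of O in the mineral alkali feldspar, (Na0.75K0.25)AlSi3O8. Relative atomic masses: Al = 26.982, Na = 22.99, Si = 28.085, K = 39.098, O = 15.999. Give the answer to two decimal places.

Formula mass = 0.75·22.99 + 0.25·39.098 + 1·26.982 + 3·28.085 + 8·15.999 = 266.246 g/mol, of which 127.992 g is O.
So O makes up 127.992/266.246 = 0.4807 of the mass, i.e. 48.07%.

48.07 mass %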